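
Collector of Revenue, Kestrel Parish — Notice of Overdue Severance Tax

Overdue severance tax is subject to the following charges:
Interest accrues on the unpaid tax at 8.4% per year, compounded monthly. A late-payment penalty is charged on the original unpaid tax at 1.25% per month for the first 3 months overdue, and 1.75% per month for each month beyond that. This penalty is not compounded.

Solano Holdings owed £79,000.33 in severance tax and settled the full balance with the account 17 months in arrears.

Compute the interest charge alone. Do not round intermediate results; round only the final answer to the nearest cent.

£9,946.38

Interest (8.4%/yr ÷ 12 = 0.7%/month): £79,000.33 × ((1 + 0.007)^17 − 1) = £9,946.3833…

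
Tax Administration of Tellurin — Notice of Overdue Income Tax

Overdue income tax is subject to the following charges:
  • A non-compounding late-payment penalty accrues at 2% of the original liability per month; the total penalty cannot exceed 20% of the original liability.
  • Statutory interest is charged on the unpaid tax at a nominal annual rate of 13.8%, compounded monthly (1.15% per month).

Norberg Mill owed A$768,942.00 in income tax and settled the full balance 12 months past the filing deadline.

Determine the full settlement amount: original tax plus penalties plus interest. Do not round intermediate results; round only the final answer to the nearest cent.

Penalty (uncapped): 12 × 2% × A$768,942.00 = A$184,546.08; cap = 20% × A$768,942.00 = A$153,788.40 → penalty = A$153,788.40
Interest: A$768,942.00 × ((1 + 0.0115)^12 − 1) = A$768,942.00 × 0.1470719… = A$113,089.7698…
Total = A$768,942.00 + A$153,788.4000 + A$113,089.7698… = A$1,035,820.17

A$1,035,820.17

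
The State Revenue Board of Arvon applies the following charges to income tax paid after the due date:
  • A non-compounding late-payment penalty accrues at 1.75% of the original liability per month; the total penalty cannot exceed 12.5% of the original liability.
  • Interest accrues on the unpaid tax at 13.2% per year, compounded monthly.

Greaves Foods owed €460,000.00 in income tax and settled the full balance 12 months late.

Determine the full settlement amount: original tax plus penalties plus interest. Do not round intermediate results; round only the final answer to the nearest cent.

€582,031.65

Penalty (uncapped): 12 × 1.75% × €460,000.00 = €96,600.00; cap = 12.5% × €460,000.00 = €57,500.00 → penalty = €57,500.00
Interest (13.2%/yr ÷ 12 = 1.1%/month): €460,000.00 × ((1 + 0.011)^12 − 1) = €64,531.6504…
Total = €460,000.00 + €57,500.0000 + €64,531.6504… = €582,031.65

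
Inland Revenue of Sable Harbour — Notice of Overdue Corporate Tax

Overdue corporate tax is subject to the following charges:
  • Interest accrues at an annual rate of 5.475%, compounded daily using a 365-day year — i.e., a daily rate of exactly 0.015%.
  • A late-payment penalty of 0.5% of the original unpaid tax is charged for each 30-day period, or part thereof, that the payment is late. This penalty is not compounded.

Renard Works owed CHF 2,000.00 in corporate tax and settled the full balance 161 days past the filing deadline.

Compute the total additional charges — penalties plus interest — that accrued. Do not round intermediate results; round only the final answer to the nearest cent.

Penalty periods: ⌈161/30⌉ = 6; penalty = 6 × 0.5% × CHF 2,000.00 = CHF 60.00
Interest: CHF 2,000.00 × ((1 + 0.00015)^161 − 1) = CHF 2,000.00 × 0.02444212… = CHF 48.8842…
Penalties + interest = CHF 60.0000 + CHF 48.8842… = CHF 108.88

CHF 108.88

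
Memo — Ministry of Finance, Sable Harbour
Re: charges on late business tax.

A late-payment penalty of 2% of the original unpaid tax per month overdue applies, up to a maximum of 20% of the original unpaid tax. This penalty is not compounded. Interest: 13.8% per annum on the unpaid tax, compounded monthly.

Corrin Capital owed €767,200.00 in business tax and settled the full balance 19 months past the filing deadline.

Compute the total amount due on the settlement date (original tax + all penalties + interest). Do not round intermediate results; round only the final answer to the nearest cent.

€1,106,807.73

Penalty (uncapped): 19 × 2% × €767,200.00 = €291,536.00; cap = 20% × €767,200.00 = €153,440.00 → penalty = €153,440.00
Interest (13.8%/yr ÷ 12 = 1.15%/month): €767,200.00 × ((1 + 0.0115)^19 − 1) = €186,167.7334…
Total = €767,200.00 + €153,440.0000 + €186,167.7334… = €1,106,807.73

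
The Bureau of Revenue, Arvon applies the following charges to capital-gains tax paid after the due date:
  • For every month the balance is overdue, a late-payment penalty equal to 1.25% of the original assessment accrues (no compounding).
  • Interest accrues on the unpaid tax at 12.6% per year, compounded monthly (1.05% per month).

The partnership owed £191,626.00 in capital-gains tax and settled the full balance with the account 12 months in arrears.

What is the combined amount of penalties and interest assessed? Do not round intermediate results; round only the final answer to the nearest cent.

£54,333.12

Late-payment penalty: 12 × 1.25% × £191,626.00 = £28,743.90
Interest: £191,626.00 × ((1 + 0.0105)^12 − 1) = £191,626.00 × 0.1335373… = £25,589.2180…
Penalties + interest = £28,743.9000 + £25,589.2180… = £54,333.12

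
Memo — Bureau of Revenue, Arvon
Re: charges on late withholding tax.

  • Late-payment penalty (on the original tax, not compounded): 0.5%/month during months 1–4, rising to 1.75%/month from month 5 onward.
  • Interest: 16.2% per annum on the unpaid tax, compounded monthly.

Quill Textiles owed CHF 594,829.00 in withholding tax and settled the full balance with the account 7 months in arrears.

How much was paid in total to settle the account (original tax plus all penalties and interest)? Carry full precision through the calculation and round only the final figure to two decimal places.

CHF 696,493.92

Penalty, months 1–4: 4 × 0.5% × CHF 594,829.00 = CHF 11,896.58
Penalty, months 5–7: 3 × 1.75% × CHF 594,829.00 = CHF 31,228.52…
Interest (16.2%/yr ÷ 12 = 1.35%/month): CHF 594,829.00 × ((1 + 0.0135)^7 − 1) = CHF 58,539.8195…
Total = CHF 594,829.00 + CHF 43,125.1025 + CHF 58,539.8195… = CHF 696,493.92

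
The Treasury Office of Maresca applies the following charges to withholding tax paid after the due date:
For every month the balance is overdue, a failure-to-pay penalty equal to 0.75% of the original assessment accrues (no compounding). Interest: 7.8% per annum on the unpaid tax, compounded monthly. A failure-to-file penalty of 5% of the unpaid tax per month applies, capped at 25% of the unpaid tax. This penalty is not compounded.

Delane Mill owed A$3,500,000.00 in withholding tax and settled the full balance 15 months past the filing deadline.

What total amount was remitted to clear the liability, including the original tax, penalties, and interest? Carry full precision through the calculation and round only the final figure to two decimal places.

A$5,125,972.87

Failure-to-file: 15 × 5% × A$3,500,000.00 = A$2,625,000.00, capped at 25% × A$3,500,000.00 = A$875,000.00
Failure-to-pay penalty: 15 × 0.75% × A$3,500,000.00 = A$393,750.00
Interest (7.8%/yr ÷ 12 = 0.65%/month): A$3,500,000.00 × ((1 + 0.0065)^15 − 1) = A$357,222.8667…
Total = A$3,500,000.00 + A$1,268,750.0000 + A$357,222.8667… = A$5,125,972.87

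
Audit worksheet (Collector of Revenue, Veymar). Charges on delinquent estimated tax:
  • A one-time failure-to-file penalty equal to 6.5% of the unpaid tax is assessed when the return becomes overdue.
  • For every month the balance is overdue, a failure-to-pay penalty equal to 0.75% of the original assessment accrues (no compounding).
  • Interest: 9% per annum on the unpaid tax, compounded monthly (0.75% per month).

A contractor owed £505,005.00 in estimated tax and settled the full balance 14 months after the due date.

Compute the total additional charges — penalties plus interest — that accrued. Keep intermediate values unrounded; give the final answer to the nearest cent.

Failure-to-file penalty: 6.5% × £505,005.00 = £32,825.33…
Failure-to-pay penalty = 0.75% × £505,005.00 × 14 mo = £53,025.53…
Interest: £505,005.00 × ((1 + 0.0075)^14 − 1) = £505,005.00 × 0.1102755… = £55,689.6929…
Penalties + interest = £85,850.8500 + £55,689.6929… = £141,540.54

£141,540.54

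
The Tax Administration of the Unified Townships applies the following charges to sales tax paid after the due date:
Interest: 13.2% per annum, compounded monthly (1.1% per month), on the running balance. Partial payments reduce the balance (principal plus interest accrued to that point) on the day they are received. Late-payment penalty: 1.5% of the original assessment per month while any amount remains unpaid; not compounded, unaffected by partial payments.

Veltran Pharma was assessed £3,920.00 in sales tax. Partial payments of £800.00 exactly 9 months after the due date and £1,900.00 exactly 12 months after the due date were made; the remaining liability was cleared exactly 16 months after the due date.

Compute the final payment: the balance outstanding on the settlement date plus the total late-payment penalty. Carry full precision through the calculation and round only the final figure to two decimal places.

£2,762.01

Balance at month 9: £3,920.0000 × (1 + 0.011)^9 = £4,325.6011…
After £800.00 payment: £4,325.6011… − £800.00 = £3,525.6011…
Balance at month 12: £3,525.6011… × (1 + 0.011)^3 = £3,643.2304…
After £1,900.00 payment: £3,643.2304… − £1,900.00 = £1,743.2304…
Balance at month 16: £1,743.2304… × (1 + 0.011)^4 = £1,821.2075…
Penalty: 16 × 1.5% × £3,920.00 = £940.80
Final settlement = outstanding balance + penalty = £1,821.2075… + £940.80 = £2,762.01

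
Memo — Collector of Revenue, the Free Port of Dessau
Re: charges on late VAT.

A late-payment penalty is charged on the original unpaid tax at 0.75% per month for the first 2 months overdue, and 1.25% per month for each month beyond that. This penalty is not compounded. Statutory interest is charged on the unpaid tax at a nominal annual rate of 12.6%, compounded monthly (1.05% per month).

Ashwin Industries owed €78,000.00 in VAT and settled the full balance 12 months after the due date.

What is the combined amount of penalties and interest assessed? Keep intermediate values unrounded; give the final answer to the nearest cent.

€21,335.91

Penalty, months 1–2: 2 × 0.75% × €78,000.00 = €1,170.00
Penalty, months 3–12: 10 × 1.25% × €78,000.00 = €9,750.00
Interest: €78,000.00 × ((1 + 0.0105)^12 − 1) = €78,000.00 × 0.1335373… = €10,415.9091…
Penalties + interest = €10,920.0000 + €10,415.9091… = €21,335.91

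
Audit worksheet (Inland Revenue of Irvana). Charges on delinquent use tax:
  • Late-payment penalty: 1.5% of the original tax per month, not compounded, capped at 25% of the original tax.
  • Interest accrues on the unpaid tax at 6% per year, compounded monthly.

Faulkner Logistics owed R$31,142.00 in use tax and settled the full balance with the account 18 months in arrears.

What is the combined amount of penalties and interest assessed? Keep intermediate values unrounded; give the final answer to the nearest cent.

R$10,710.64

Penalty (uncapped): 18 × 1.5% × R$31,142.00 = R$8,408.34; cap = 25% × R$31,142.00 = R$7,785.50 → penalty = R$7,785.50
Interest (6%/yr ÷ 12 = 0.5%/month): R$31,142.00 × ((1 + 0.005)^18 − 1) = R$2,925.1350…
Penalties + interest = R$7,785.5000 + R$2,925.1350… = R$10,710.64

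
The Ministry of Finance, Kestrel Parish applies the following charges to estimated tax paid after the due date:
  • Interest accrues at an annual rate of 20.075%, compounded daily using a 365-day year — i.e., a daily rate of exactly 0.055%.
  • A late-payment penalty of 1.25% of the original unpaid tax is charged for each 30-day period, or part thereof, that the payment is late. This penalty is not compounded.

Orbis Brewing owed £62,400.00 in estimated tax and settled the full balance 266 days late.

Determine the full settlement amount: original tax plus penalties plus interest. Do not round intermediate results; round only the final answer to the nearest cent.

Penalty periods: ⌈266/30⌉ = 9; penalty = 9 × 1.25% × £62,400.00 = £7,020.00
Interest: £62,400.00 × ((1 + 0.00055)^266 − 1) = £62,400.00 × 0.15749685… = £9,827.8032…
Total = £62,400.00 + £7,020.0000 + £9,827.8032… = £79,247.80

£79,247.80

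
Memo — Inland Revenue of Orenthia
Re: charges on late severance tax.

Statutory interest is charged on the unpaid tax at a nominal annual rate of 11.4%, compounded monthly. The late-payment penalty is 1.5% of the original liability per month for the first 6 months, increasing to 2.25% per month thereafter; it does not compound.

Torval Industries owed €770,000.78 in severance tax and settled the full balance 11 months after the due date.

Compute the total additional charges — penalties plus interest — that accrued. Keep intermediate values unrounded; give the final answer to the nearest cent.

Penalty, months 1–6: 6 × 1.5% × €770,000.78 = €69,300.07…
Penalty, months 7–11: 5 × 2.25% × €770,000.78 = €86,625.09…
Interest (11.4%/yr ÷ 12 = 0.95%/month): €770,000.78 × ((1 + 0.0095)^11 − 1) = €84,398.1999…
Penalties + interest = €155,925.1580… + €84,398.1999… = €240,323.36

€240,323.36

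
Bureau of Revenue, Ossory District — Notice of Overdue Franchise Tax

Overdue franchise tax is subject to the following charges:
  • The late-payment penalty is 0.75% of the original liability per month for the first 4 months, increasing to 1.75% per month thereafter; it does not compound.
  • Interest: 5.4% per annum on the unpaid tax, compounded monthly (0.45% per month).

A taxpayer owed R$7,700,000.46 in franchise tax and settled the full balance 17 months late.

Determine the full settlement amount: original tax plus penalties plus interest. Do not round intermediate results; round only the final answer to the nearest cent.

Penalty, months 1–4: 4 × 0.75% × R$7,700,000.46 = R$231,000.01…
Penalty, months 5–17: 13 × 1.75% × R$7,700,000.46 = R$1,751,750.10…
Interest: R$7,700,000.46 × ((1 + 0.0045)^17 − 1) = R$7,700,000.46 × 0.0793170… = R$610,740.5705…
Total = R$7,700,000.46 + R$1,982,750.1185… + R$610,740.5705… = R$10,293,491.15

R$10,293,491.15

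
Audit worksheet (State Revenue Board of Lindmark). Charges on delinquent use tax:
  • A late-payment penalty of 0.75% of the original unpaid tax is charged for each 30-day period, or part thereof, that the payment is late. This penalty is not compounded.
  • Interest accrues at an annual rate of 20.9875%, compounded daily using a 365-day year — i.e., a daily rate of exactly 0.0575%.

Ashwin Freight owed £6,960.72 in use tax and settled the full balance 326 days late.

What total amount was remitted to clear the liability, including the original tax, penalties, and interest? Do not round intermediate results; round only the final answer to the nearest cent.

Penalty periods: ⌈326/30⌉ = 11; penalty = 11 × 0.75% × £6,960.72 = £574.26…
Interest: £6,960.72 × ((1 + 0.000575)^326 − 1) = £6,960.72 × 0.20610496… = £1,434.6389…
Total = £6,960.72 + £574.2594 + £1,434.6389… = £8,969.62

£8,969.62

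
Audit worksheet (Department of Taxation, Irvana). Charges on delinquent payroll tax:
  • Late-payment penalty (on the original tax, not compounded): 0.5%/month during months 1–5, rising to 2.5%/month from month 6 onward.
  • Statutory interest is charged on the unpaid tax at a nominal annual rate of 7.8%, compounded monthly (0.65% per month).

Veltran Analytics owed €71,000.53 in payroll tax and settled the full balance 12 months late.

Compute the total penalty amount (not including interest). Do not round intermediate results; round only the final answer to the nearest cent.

€14,200.11

Penalty, months 1–5: 5 × 0.5% × €71,000.53 = €1,775.01…
Penalty, months 6–12: 7 × 2.5% × €71,000.53 = €12,425.09…
Total penalty = €1,775.01… + €12,425.09… = €14,200.11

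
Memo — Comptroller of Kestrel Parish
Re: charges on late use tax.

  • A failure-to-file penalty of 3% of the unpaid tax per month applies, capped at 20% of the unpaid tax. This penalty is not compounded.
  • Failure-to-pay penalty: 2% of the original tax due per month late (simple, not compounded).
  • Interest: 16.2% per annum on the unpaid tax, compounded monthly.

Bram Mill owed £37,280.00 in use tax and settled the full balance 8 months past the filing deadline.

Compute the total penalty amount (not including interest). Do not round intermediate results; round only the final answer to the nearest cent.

£13,420.80

Failure-to-file: 8 × 3% × £37,280.00 = £8,947.20, capped at 20% × £37,280.00 = £7,456.00
Failure-to-pay penalty: 8 × 2% × £37,280.00 = £5,964.80
Total penalty = £7,456.00 + £5,964.80 = £13,420.80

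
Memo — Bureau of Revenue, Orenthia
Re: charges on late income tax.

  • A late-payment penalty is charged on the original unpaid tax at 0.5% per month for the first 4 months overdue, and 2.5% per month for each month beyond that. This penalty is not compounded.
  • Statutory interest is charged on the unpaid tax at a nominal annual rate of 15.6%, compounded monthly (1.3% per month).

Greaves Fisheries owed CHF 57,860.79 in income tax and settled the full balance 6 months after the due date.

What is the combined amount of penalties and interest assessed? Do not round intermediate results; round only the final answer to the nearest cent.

CHF 8,712.64

Penalty, months 1–4: 4 × 0.5% × CHF 57,860.79 = CHF 1,157.22…
Penalty, months 5–6: 2 × 2.5% × CHF 57,860.79 = CHF 2,893.04…
Interest: CHF 57,860.79 × ((1 + 0.013)^6 − 1) = CHF 57,860.79 × 0.0805794… = CHF 4,662.3860…
Penalties + interest = CHF 4,050.2553 + CHF 4,662.3860… = CHF 8,712.64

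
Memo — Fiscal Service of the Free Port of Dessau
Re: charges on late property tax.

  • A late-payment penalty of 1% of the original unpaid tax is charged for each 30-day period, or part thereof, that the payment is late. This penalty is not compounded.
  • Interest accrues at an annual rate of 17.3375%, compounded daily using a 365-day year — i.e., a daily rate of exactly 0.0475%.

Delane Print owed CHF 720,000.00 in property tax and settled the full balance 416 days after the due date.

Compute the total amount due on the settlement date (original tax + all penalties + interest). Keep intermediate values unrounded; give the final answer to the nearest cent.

Penalty periods: ⌈416/30⌉ = 14; penalty = 14 × 1% × CHF 720,000.00 = CHF 100,800.00
Interest: CHF 720,000.00 × ((1 + 0.000475)^416 − 1) = CHF 720,000.00 × 0.21841774… = CHF 157,260.7748…
Total = CHF 720,000.00 + CHF 100,800.0000 + CHF 157,260.7748… = CHF 978,060.77

CHF 978,060.77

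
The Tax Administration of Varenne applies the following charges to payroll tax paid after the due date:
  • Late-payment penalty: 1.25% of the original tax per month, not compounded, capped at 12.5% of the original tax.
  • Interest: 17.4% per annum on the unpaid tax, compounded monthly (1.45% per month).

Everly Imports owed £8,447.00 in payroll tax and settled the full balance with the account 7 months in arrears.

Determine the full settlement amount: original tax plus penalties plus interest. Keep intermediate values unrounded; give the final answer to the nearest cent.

£10,081.69

Penalty: 7 × 1.25% × £8,447.00 = £739.11… (below the 12.5% cap of £1,055.88…)
Interest: £8,447.00 × ((1 + 0.0145)^7 − 1) = £8,447.00 × 0.1060235… = £895.5806…
Total = £8,447.00 + £739.1125 + £895.5806… = £10,081.69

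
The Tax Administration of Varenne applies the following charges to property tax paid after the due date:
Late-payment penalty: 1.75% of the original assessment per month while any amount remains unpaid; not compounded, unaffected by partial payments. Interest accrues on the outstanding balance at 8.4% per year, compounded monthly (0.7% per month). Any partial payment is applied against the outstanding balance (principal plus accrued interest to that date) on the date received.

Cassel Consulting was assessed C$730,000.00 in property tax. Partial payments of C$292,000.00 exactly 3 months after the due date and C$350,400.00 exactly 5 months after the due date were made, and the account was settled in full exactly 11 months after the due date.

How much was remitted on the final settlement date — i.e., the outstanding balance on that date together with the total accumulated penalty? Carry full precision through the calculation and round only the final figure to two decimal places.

Balance at month 3: C$730,000.0000 × (1 + 0.007)^3 = C$745,437.5604…
After C$292,000.00 payment: C$745,437.5604… − C$292,000.00 = C$453,437.5604…
Balance at month 5: C$453,437.5604… × (1 + 0.007)^2 = C$459,807.9047…
After C$350,400.00 payment: C$459,807.9047… − C$350,400.00 = C$109,407.9047…
Balance at month 11: C$109,407.9047… × (1 + 0.007)^6 = C$114,084.2060…
Penalty: 11 × 1.75% × C$730,000.00 = C$140,525.00
Final settlement = outstanding balance + penalty = C$114,084.2060… + C$140,525.00 = C$254,609.21

C$254,609.21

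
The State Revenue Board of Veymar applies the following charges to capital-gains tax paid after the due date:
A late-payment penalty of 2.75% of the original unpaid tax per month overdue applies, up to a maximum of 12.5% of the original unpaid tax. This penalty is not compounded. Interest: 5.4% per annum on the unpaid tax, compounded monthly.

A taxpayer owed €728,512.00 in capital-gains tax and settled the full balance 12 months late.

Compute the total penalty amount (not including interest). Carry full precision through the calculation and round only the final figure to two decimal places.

€91,064.00

Penalty (uncapped): 12 × 2.75% × €728,512.00 = €240,408.96; cap = 12.5% × €728,512.00 = €91,064.00 → penalty = €91,064.00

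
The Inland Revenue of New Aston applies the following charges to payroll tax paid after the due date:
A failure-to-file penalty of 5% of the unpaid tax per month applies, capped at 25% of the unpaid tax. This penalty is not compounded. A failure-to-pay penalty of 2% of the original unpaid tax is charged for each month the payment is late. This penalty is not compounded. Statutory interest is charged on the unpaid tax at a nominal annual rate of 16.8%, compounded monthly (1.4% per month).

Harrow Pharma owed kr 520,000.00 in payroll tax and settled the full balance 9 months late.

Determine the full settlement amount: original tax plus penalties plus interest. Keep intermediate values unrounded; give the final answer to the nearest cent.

Failure-to-file: 9 × 5% × kr 520,000.00 = kr 234,000.00, capped at 25% × kr 520,000.00 = kr 130,000.00
Failure-to-pay penalty = 2% × kr 520,000.00 × 9 mo = kr 93,600.00
Interest: kr 520,000.00 × ((1 + 0.014)^9 − 1) = kr 520,000.00 × 0.1332914… = kr 69,311.5305…
Total = kr 520,000.00 + kr 223,600.0000 + kr 69,311.5305… = kr 812,911.53

kr 812,911.53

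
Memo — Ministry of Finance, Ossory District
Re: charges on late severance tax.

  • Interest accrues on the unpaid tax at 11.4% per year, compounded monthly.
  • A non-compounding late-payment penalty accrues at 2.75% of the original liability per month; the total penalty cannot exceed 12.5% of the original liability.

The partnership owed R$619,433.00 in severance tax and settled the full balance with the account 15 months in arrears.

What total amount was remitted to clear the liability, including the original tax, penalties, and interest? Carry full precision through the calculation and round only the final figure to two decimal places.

Penalty (uncapped): 15 × 2.75% × R$619,433.00 = R$255,516.11…; cap = 12.5% × R$619,433.00 = R$77,429.13… → penalty = R$77,429.13…
Interest (11.4%/yr ÷ 12 = 0.95%/month): R$619,433.00 × ((1 + 0.0095)^15 − 1) = R$94,387.7819…
Total = R$619,433.00 + R$77,429.1250 + R$94,387.7819… = R$791,249.91

R$791,249.91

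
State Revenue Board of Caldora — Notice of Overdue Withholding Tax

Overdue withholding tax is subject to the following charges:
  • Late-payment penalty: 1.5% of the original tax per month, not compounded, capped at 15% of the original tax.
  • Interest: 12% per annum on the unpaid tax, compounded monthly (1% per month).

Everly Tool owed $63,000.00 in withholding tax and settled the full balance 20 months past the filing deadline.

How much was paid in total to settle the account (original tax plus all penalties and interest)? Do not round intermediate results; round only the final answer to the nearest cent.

Penalty (uncapped): 20 × 1.5% × $63,000.00 = $18,900.00; cap = 15% × $63,000.00 = $9,450.00 → penalty = $9,450.00
Interest: $63,000.00 × ((1 + 0.01)^20 − 1) = $63,000.00 × 0.2201900… = $13,871.9725…
Total = $63,000.00 + $9,450.0000 + $13,871.9725… = $86,321.97

$86,321.97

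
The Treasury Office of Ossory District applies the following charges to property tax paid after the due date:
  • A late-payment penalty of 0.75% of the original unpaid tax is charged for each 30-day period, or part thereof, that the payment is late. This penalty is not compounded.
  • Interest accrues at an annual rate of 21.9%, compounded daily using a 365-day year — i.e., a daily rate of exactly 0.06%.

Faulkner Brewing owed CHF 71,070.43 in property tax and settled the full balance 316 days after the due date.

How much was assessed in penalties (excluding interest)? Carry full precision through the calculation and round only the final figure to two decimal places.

Penalty periods: ⌈316/30⌉ = 11; penalty = 11 × 0.75% × CHF 71,070.43 = CHF 5,863.31…

CHF 5,863.31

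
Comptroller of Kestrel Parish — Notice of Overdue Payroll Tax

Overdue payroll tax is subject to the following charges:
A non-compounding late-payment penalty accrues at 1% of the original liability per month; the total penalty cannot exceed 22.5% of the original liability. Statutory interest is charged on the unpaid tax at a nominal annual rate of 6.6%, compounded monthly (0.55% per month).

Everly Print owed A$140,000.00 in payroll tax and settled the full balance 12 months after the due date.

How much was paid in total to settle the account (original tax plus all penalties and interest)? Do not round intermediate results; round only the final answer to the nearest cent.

Penalty: 12 × 1% × A$140,000.00 = A$16,800.00 (below the 22.5% cap of A$31,500.00)
Interest: A$140,000.00 × ((1 + 0.0055)^12 − 1) = A$140,000.00 × 0.0680336… = A$9,524.6983…
Total = A$140,000.00 + A$16,800.0000 + A$9,524.6983… = A$166,324.70

A$166,324.70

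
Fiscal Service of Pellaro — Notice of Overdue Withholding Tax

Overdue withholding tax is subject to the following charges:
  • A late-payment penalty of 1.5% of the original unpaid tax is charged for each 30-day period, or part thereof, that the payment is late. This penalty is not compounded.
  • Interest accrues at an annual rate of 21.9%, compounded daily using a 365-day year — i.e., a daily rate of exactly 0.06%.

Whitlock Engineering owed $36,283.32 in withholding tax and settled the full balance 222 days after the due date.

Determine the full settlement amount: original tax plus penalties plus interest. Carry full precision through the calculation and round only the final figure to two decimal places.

Penalty periods: ⌈222/30⌉ = 8; penalty = 8 × 1.5% × $36,283.32 = $4,354.00…
Interest: $36,283.32 × ((1 + 0.0006)^222 − 1) = $36,283.32 × 0.14243284… = $5,167.9362…
Total = $36,283.32 + $4,353.9984 + $5,167.9362… = $45,805.25

$45,805.25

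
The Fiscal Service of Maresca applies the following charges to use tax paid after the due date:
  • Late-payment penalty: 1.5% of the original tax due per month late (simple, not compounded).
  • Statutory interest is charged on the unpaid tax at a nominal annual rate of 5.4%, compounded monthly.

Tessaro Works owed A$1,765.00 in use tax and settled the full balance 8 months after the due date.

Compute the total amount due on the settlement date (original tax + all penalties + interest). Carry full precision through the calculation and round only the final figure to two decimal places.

A$2,041.35

Late-payment penalty: 8 × 1.5% × A$1,765.00 = A$211.80
Interest (5.4%/yr ÷ 12 = 0.45%/month): A$1,765.00 × ((1 + 0.0045)^8 − 1) = A$64.5498…
Total = A$1,765.00 + A$211.8000 + A$64.5498… = A$2,041.35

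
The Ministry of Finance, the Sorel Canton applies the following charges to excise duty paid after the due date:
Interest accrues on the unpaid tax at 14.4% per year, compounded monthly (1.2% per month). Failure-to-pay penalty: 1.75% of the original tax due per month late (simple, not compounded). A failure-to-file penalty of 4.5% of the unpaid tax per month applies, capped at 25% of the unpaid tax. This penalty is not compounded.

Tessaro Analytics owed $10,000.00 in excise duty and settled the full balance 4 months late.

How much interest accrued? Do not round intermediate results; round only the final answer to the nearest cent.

$488.71

Interest: $10,000.00 × ((1 + 0.012)^4 − 1) = $10,000.00 × 0.0488709… = $488.7093…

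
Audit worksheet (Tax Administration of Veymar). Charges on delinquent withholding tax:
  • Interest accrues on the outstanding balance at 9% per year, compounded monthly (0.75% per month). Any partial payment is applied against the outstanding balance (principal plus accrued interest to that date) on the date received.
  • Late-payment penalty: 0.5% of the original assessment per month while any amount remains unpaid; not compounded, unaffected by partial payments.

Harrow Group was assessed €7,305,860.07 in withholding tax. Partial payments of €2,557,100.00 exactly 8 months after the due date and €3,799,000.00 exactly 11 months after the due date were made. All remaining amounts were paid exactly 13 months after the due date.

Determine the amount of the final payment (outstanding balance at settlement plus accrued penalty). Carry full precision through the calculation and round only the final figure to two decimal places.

Balance at month 8: €7,305,860.0700 × (1 + 0.0075)^8 = €7,755,892.6326…
After €2,557,100.00 payment: €7,755,892.6326… − €2,557,100.00 = €5,198,792.6326…
Balance at month 11: €5,198,792.6326… × (1 + 0.0075)^3 = €5,316,644.9564…
After €3,799,000.00 payment: €5,316,644.9564… − €3,799,000.00 = €1,517,644.9564…
Balance at month 13: €1,517,644.9564… × (1 + 0.0075)^2 = €1,540,494.9982…
Penalty: 13 × 0.5% × €7,305,860.07 = €474,880.90…
Final settlement = outstanding balance + penalty = €1,540,494.9982… + €474,880.90… = €2,015,375.90

€2,015,375.90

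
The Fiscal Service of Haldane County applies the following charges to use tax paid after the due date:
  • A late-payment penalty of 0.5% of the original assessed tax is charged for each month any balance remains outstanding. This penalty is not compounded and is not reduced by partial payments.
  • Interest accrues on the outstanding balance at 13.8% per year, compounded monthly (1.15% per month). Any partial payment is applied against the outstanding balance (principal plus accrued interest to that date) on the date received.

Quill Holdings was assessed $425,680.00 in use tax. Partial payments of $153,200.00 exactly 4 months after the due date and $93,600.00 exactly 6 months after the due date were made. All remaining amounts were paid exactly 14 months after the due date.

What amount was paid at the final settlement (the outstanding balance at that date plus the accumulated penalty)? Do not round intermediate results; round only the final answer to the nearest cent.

$255,054.17

Balance at month 4: $425,680.0000 × (1 + 0.0115)^4 = $445,601.6541…
After $153,200.00 payment: $445,601.6541… − $153,200.00 = $292,401.6541…
Balance at month 6: $292,401.6541… × (1 + 0.0115)^2 = $299,165.5623…
After $93,600.00 payment: $299,165.5623… − $93,600.00 = $205,565.5623…
Balance at month 14: $205,565.5623… × (1 + 0.0115)^8 = $225,256.5651…
Penalty: 14 × 0.5% × $425,680.00 = $29,797.60
Final settlement = outstanding balance + penalty = $225,256.5651… + $29,797.60 = $255,054.17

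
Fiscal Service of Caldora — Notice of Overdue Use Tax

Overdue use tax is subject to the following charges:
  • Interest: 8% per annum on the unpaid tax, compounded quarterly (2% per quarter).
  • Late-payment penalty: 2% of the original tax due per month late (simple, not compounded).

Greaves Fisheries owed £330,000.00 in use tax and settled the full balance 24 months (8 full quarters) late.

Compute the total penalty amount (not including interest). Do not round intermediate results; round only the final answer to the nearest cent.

£158,400.00

Late-payment penalty = 2% × £330,000.00 × 24 mo = £158,400.00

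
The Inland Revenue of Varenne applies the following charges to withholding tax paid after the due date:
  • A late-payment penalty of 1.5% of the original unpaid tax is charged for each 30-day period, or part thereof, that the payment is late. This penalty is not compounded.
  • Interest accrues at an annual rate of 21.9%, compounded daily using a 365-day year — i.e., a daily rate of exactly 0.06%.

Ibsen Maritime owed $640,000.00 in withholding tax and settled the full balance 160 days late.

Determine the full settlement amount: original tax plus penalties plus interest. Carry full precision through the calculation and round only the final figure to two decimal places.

Penalty periods: ⌈160/30⌉ = 6; penalty = 6 × 1.5% × $640,000.00 = $57,600.00
Interest: $640,000.00 × ((1 + 0.0006)^160 − 1) = $640,000.00 × 0.10072738… = $64,465.5202…
Total = $640,000.00 + $57,600.0000 + $64,465.5202… = $762,065.52

$762,065.52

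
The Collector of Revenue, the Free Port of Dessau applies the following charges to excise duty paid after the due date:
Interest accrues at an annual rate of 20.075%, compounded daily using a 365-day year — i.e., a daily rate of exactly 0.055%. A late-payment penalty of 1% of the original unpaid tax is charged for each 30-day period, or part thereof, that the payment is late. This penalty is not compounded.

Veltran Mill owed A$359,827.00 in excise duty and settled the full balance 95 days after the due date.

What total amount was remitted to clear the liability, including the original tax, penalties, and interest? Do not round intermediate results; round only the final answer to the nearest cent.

A$393,515.44

Penalty periods: ⌈95/30⌉ = 4; penalty = 4 × 1% × A$359,827.00 = A$14,393.08
Interest: A$359,827.00 × ((1 + 0.00055)^95 − 1) = A$359,827.00 × 0.05362399… = A$19,295.3578…
Total = A$359,827.00 + A$14,393.0800 + A$19,295.3578… = A$393,515.44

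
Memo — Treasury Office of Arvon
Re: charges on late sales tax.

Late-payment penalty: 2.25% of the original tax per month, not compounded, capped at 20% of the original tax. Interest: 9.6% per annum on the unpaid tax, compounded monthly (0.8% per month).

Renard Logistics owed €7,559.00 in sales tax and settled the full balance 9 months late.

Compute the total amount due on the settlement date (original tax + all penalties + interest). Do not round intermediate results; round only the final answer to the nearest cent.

€9,632.79

Penalty (uncapped): 9 × 2.25% × €7,559.00 = €1,530.70…; cap = 20% × €7,559.00 = €1,511.80 → penalty = €1,511.80
Interest: €7,559.00 × ((1 + 0.008)^9 − 1) = €7,559.00 × 0.0743475… = €561.9930…
Total = €7,559.00 + €1,511.8000 + €561.9930… = €9,632.79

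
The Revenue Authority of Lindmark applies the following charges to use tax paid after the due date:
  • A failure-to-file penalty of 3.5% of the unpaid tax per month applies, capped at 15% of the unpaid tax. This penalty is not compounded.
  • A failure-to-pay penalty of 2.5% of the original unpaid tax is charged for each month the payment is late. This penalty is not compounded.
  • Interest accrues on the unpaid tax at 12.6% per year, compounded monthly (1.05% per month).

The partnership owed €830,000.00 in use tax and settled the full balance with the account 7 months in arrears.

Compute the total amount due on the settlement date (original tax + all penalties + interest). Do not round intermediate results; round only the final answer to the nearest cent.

€1,162,710.64

Failure-to-file: 7 × 3.5% × €830,000.00 = €203,350.00, capped at 15% × €830,000.00 = €124,500.00
Failure-to-pay penalty = 2.5% × €830,000.00 × 7 mo = €145,250.00
Interest: €830,000.00 × ((1 + 0.0105)^7 − 1) = €830,000.00 × 0.0758562… = €62,960.6418…
Total = €830,000.00 + €269,750.0000 + €62,960.6418… = €1,162,710.64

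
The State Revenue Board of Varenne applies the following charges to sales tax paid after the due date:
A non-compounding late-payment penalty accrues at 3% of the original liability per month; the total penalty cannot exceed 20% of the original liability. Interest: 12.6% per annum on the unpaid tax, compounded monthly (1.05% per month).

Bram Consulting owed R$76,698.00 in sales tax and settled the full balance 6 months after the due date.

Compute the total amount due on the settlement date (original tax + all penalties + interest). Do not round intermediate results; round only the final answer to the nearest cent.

Penalty: 6 × 3% × R$76,698.00 = R$13,805.64 (below the 20% cap of R$15,339.60)
Interest: R$76,698.00 × ((1 + 0.0105)^6 − 1) = R$76,698.00 × 0.0646771… = R$4,960.6031…
Total = R$76,698.00 + R$13,805.6400 + R$4,960.6031… = R$95,464.24

R$95,464.24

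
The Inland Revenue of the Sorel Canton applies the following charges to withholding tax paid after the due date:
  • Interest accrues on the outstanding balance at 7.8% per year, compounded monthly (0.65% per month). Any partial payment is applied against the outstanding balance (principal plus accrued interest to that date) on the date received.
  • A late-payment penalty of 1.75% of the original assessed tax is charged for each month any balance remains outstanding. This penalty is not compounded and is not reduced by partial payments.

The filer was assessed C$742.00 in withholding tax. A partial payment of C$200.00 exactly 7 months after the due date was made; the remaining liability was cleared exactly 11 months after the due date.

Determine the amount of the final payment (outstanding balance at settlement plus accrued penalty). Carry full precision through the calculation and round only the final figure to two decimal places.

Balance at month 7: C$742.0000 × (1 + 0.0065)^7 = C$776.4265…
After C$200.00 payment: C$776.4265… − C$200.00 = C$576.4265…
Balance at month 11: C$576.4265… × (1 + 0.0065)^4 = C$591.5604…
Penalty: 11 × 1.75% × C$742.00 = C$142.84…
Final settlement = outstanding balance + penalty = C$591.5604… + C$142.84… = C$734.40

C$734.40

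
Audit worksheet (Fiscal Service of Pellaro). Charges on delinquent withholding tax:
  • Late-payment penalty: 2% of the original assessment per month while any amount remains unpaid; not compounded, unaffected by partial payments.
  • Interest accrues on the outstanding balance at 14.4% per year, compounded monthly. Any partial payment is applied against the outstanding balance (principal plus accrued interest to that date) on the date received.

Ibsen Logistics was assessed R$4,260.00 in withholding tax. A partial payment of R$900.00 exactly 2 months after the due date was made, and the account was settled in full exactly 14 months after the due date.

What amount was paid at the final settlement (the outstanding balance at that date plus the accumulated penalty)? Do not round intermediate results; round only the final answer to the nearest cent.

Monthly rate = 14.4% ÷ 12 = 1.2%
Balance at month 2: R$4,260.0000 × (1 + 0.012)^2 = R$4,362.8534…
After R$900.00 payment: R$4,362.8534… − R$900.00 = R$3,462.8534…
Balance at month 14: R$3,462.8534… × (1 + 0.012)^12 = R$3,995.7680…
Penalty: 14 × 2% × R$4,260.00 = R$1,192.80
Final settlement = outstanding balance + penalty = R$3,995.7680… + R$1,192.80 = R$5,188.57

R$5,188.57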